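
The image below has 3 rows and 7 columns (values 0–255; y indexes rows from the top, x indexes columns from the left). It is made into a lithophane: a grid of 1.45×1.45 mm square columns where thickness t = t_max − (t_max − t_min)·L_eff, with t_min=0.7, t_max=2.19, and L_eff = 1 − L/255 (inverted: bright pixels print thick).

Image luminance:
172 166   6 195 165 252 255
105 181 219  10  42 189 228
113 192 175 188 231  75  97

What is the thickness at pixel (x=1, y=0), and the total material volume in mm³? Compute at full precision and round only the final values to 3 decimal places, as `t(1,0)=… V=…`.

span = t_max - t_min = 2.19 - 0.7 = 1.490
L(1,0) = 166, L_eff = 1 - 166/255 = 0.349020 (inverted)
t(1,0) = 2.19 - 1.490·0.349020 = 1.670
Σt over all 3·7 pixels = 429997/12750 ≈ 33.7252549
V = pitch²·Σt = 1.45²·429997/12750 = 70.907

t(1,0)=1.670 V=70.907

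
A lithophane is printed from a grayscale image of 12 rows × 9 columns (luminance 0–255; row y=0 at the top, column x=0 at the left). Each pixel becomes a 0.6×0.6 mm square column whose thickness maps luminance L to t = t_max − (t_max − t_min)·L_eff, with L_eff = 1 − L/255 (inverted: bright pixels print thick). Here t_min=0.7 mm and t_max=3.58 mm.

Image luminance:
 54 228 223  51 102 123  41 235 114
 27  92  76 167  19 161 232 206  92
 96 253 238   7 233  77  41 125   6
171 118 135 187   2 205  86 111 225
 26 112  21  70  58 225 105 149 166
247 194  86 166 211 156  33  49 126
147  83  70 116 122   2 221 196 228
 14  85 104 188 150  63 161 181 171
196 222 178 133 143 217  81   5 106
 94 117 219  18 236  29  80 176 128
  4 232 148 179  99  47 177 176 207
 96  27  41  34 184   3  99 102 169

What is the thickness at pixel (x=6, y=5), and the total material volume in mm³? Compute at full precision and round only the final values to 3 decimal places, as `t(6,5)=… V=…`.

t(6,5)=1.073 V=81.955

span = t_max - t_min = 3.58 - 0.7 = 2.880
L(6,5) = 33, L_eff = 1 - 33/255 = 0.870588 (inverted)
t(6,5) = 3.58 - 2.880·0.870588 = 1.073
Σt over all 12·9 pixels = 483762/2125 ≈ 227.6527059
V = pitch²·Σt = 0.6²·483762/2125 = 81.955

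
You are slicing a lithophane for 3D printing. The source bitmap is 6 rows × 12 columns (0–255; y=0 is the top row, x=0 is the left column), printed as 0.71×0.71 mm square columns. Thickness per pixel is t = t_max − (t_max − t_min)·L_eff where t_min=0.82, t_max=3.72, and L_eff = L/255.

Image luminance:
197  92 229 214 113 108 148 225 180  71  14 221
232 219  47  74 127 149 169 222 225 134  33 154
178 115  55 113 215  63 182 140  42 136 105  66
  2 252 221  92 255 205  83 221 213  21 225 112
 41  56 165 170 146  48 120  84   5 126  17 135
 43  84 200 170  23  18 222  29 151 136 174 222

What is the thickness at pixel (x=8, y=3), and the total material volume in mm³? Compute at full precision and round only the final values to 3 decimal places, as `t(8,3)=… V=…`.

t(8,3)=1.298 V=80.590

span = t_max - t_min = 3.72 - 0.82 = 2.900
L(8,3) = 213, L_eff = 213/255 = 0.835294
t(8,3) = 3.72 - 2.900·0.835294 = 1.298
Σt over all 6·12 pixels = 203833/1275 ≈ 159.8690196
V = pitch²·Σt = 0.71²·203833/1275 = 80.590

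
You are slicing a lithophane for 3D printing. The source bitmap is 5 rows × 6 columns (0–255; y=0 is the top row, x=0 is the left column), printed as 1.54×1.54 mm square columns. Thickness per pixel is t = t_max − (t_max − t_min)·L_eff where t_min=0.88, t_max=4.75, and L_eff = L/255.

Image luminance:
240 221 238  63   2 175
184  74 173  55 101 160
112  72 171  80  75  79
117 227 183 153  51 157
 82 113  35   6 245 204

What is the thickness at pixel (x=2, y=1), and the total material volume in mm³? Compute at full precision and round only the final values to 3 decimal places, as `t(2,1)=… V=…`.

span = t_max - t_min = 4.75 - 0.88 = 3.870
L(2,1) = 173, L_eff = 173/255 = 0.678431
t(2,1) = 4.75 - 3.870·0.678431 = 2.124
Σt over all 5·6 pixels = 357429/4250 ≈ 84.1009412
V = pitch²·Σt = 1.54²·357429/4250 = 199.454

t(2,1)=2.124 V=199.454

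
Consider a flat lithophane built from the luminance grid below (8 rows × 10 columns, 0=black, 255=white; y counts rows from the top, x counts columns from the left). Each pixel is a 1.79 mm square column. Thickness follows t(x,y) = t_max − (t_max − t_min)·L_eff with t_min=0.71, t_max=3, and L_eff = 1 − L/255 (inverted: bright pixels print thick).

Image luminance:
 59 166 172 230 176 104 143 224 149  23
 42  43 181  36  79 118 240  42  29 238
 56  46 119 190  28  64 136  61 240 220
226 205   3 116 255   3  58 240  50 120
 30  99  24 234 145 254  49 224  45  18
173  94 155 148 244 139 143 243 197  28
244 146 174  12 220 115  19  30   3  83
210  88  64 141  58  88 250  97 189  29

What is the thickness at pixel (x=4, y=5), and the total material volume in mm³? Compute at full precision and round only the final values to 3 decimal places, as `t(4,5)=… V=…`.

t(4,5)=2.901 V=466.166

span = t_max - t_min = 3 - 0.71 = 2.290
L(4,5) = 244, L_eff = 1 - 244/255 = 0.043137 (inverted)
t(4,5) = 3 - 2.290·0.043137 = 2.901
Σt over all 8·10 pixels = 309167/2125 ≈ 145.4903529
V = pitch²·Σt = 1.79²·309167/2125 = 466.166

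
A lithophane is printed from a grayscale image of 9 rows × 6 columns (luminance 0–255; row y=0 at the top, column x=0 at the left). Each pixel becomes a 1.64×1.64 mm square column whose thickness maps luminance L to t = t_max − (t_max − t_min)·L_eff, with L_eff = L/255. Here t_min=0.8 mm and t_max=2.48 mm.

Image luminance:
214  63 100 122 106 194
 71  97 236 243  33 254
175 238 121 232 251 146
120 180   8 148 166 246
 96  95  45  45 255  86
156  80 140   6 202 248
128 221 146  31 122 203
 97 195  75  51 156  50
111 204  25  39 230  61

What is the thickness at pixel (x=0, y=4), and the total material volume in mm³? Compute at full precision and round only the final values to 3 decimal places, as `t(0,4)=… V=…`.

span = t_max - t_min = 2.48 - 0.8 = 1.680
L(0,4) = 96, L_eff = 96/255 = 0.376471
t(0,4) = 2.48 - 1.680·0.376471 = 1.848
Σt over all 9·6 pixels = 181498/2125 ≈ 85.4108235
V = pitch²·Σt = 1.64²·181498/2125 = 229.721

t(0,4)=1.848 V=229.721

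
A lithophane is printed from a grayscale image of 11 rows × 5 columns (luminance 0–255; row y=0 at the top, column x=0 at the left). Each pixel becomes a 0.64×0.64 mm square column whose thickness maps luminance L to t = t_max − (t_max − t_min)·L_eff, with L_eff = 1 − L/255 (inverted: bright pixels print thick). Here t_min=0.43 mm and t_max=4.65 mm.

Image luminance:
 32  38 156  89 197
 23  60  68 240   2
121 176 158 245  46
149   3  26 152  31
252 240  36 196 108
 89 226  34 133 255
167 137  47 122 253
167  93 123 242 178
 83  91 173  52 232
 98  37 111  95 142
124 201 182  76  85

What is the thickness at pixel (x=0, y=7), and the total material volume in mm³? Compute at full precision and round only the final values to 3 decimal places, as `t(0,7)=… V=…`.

span = t_max - t_min = 4.65 - 0.43 = 4.220
L(0,7) = 167, L_eff = 1 - 167/255 = 0.345098 (inverted)
t(0,7) = 4.65 - 4.220·0.345098 = 3.194
Σt over all 11·5 pixels = 3511499/25500 ≈ 137.7058431
V = pitch²·Σt = 0.64²·3511499/25500 = 56.404

t(0,7)=3.194 V=56.404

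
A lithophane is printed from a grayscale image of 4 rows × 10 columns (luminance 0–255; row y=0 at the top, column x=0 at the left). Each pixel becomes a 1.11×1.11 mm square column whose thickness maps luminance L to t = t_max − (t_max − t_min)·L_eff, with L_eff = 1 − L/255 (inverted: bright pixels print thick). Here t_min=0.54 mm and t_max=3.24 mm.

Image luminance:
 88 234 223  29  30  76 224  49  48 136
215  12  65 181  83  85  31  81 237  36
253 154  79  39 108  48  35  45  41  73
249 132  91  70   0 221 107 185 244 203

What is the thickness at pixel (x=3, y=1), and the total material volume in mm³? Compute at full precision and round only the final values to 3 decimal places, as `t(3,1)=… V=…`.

t(3,1)=2.456 V=85.841

span = t_max - t_min = 3.24 - 0.54 = 2.700
L(3,1) = 181, L_eff = 1 - 181/255 = 0.290196 (inverted)
t(3,1) = 3.24 - 2.700·0.290196 = 2.456
Σt over all 4·10 pixels = 5922/85 ≈ 69.6705882
V = pitch²·Σt = 1.11²·5922/85 = 85.841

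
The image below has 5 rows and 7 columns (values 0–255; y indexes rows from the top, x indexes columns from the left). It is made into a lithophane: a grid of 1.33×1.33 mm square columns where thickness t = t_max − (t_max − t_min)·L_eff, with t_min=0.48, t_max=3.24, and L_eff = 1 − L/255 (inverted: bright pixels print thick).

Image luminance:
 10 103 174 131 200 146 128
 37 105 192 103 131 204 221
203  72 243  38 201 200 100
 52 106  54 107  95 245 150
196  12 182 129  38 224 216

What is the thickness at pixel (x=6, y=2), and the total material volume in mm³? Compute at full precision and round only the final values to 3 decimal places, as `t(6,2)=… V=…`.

span = t_max - t_min = 3.24 - 0.48 = 2.760
L(6,2) = 100, L_eff = 1 - 100/255 = 0.607843 (inverted)
t(6,2) = 3.24 - 2.760·0.607843 = 1.562
Σt over all 5·7 pixels = 144904/2125 ≈ 68.1901176
V = pitch²·Σt = 1.33²·144904/2125 = 120.621

t(6,2)=1.562 V=120.621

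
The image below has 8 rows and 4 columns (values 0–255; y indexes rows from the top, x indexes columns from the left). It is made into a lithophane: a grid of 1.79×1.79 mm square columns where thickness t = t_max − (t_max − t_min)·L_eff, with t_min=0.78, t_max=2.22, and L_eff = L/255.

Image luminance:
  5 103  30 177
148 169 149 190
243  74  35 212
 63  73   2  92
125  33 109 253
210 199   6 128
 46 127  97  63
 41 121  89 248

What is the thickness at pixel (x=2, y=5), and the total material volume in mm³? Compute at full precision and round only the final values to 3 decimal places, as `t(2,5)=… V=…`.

t(2,5)=2.186 V=161.396

span = t_max - t_min = 2.22 - 0.78 = 1.440
L(2,5) = 6, L_eff = 6/255 = 0.023529
t(2,5) = 2.22 - 1.440·0.023529 = 2.186
Σt over all 8·4 pixels = 21408/425 ≈ 50.3717647
V = pitch²·Σt = 1.79²·21408/425 = 161.396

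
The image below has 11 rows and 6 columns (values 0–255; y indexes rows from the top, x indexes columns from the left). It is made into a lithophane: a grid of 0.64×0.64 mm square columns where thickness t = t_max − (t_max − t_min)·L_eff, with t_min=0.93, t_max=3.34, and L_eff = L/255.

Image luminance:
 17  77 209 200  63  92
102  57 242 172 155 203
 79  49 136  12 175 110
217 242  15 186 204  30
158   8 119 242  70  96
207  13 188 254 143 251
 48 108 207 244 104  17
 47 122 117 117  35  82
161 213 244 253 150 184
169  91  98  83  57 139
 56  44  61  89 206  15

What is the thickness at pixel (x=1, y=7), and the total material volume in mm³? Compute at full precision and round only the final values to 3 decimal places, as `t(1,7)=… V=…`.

t(1,7)=2.187 V=57.953

span = t_max - t_min = 3.34 - 0.93 = 2.410
L(1,7) = 122, L_eff = 122/255 = 0.478431
t(1,7) = 3.34 - 2.410·0.478431 = 2.187
Σt over all 11·6 pixels = 1803953/12750 ≈ 141.4865098
V = pitch²·Σt = 0.64²·1803953/12750 = 57.953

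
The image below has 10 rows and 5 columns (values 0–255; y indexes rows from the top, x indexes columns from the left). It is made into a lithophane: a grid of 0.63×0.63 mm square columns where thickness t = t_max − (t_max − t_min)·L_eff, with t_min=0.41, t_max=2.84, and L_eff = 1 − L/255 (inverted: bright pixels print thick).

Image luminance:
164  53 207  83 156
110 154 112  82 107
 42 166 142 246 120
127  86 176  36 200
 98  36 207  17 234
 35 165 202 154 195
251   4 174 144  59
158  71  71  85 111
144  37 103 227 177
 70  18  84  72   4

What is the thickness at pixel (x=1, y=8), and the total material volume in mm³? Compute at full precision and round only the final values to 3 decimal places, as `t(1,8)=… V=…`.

t(1,8)=0.763 V=30.739

span = t_max - t_min = 2.84 - 0.41 = 2.430
L(1,8) = 37, L_eff = 1 - 37/255 = 0.854902 (inverted)
t(1,8) = 2.84 - 2.430·0.854902 = 0.763
Σt over all 10·5 pixels = 329153/4250 ≈ 77.4477647
V = pitch²·Σt = 0.63²·329153/4250 = 30.739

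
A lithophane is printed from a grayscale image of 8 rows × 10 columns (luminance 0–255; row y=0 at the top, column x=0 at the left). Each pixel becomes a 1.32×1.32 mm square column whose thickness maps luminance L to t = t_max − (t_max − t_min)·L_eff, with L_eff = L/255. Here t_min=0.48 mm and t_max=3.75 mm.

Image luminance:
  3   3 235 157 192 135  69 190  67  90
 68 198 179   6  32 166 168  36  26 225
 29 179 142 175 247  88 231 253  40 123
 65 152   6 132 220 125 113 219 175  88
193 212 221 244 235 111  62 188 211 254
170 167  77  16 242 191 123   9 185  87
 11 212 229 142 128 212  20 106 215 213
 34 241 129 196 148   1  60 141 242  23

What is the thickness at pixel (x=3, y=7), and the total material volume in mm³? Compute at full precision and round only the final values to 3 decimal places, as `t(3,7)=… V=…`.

t(3,7)=1.237 V=278.101

span = t_max - t_min = 3.75 - 0.48 = 3.270
L(3,7) = 196, L_eff = 196/255 = 0.768627
t(3,7) = 3.75 - 3.270·0.768627 = 1.237
Σt over all 8·10 pixels = 159.608
V = pitch²·Σt = 1.32²·159.608 = 278.101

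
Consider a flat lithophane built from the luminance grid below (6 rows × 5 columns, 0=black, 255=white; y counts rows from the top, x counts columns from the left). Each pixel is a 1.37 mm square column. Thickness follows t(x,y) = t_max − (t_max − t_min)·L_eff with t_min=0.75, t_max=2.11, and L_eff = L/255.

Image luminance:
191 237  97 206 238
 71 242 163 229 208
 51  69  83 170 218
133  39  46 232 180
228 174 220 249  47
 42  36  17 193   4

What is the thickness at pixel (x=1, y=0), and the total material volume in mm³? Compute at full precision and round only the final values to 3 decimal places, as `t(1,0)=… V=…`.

span = t_max - t_min = 2.11 - 0.75 = 1.360
L(1,0) = 237, L_eff = 237/255 = 0.929412
t(1,0) = 2.11 - 1.360·0.929412 = 0.846
Σt over all 6·5 pixels = 30223/750 ≈ 40.2973333
V = pitch²·Σt = 1.37²·30223/750 = 75.634

t(1,0)=0.846 V=75.634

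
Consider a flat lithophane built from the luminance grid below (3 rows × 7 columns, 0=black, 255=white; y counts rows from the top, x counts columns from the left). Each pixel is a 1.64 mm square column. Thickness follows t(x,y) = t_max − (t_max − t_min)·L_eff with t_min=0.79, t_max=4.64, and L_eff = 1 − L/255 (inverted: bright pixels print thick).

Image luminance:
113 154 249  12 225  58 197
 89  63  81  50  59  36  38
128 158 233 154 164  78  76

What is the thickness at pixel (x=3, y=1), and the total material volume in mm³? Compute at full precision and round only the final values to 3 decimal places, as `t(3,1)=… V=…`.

t(3,1)=1.545 V=142.688

span = t_max - t_min = 4.64 - 0.79 = 3.850
L(3,1) = 50, L_eff = 1 - 50/255 = 0.803922 (inverted)
t(3,1) = 4.64 - 3.850·0.803922 = 1.545
Σt over all 3·7 pixels = 22547/425 ≈ 53.0517647
V = pitch²·Σt = 1.64²·22547/425 = 142.688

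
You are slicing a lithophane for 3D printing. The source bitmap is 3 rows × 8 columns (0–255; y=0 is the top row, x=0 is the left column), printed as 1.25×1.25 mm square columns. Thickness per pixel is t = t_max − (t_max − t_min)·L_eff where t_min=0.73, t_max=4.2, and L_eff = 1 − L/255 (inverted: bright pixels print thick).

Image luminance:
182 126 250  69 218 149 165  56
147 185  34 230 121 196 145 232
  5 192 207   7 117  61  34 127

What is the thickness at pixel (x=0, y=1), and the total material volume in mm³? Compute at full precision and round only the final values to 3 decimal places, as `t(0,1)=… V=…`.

span = t_max - t_min = 4.2 - 0.73 = 3.470
L(0,1) = 147, L_eff = 1 - 147/255 = 0.423529 (inverted)
t(0,1) = 4.2 - 3.470·0.423529 = 2.730
Σt over all 3·8 pixels = 105083/1700 ≈ 61.8135294
V = pitch²·Σt = 1.25²·105083/1700 = 96.584

t(0,1)=2.730 V=96.584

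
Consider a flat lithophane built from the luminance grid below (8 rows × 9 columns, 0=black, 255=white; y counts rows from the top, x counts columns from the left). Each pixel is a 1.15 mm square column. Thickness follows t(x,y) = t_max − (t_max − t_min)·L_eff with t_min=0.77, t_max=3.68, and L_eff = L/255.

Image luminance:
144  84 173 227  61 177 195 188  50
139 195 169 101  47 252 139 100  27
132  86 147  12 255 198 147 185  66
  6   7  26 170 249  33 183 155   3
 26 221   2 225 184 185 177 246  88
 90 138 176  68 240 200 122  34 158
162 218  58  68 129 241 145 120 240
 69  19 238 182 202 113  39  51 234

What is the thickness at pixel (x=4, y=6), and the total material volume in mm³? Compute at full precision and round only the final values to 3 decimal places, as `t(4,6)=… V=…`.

t(4,6)=2.208 V=204.983

span = t_max - t_min = 3.68 - 0.77 = 2.910
L(4,6) = 129, L_eff = 129/255 = 0.505882
t(4,6) = 3.68 - 2.910·0.505882 = 2.208
Σt over all 8·9 pixels = 329367/2125 ≈ 154.9962353
V = pitch²·Σt = 1.15²·329367/2125 = 204.983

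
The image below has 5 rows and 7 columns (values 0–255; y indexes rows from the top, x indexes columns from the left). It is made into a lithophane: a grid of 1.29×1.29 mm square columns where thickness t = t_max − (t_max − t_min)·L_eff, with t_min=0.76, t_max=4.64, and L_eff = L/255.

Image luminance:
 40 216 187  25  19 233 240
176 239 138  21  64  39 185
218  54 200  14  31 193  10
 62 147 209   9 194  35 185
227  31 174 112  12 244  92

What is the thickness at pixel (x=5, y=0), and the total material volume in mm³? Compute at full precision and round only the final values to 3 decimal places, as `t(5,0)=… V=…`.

t(5,0)=1.095 V=162.005

span = t_max - t_min = 4.64 - 0.76 = 3.880
L(5,0) = 233, L_eff = 233/255 = 0.913725
t(5,0) = 4.64 - 3.880·0.913725 = 1.095
Σt over all 5·7 pixels = 1655/17 ≈ 97.3529412
V = pitch²·Σt = 1.29²·1655/17 = 162.005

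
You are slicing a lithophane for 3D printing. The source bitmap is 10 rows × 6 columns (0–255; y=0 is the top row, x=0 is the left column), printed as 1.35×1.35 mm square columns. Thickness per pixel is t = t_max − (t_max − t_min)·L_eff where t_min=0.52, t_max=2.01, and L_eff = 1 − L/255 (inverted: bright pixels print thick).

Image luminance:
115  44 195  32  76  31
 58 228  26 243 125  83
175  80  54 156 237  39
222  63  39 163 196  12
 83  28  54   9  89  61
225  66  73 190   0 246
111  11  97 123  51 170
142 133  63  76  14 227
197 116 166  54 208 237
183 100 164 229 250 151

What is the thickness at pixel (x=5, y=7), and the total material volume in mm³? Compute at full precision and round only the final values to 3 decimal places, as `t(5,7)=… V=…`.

t(5,7)=1.846 V=132.354

span = t_max - t_min = 2.01 - 0.52 = 1.490
L(5,7) = 227, L_eff = 1 - 227/255 = 0.109804 (inverted)
t(5,7) = 2.01 - 1.490·0.109804 = 1.846
Σt over all 10·6 pixels = 72.622
V = pitch²·Σt = 1.35²·72.622 = 132.354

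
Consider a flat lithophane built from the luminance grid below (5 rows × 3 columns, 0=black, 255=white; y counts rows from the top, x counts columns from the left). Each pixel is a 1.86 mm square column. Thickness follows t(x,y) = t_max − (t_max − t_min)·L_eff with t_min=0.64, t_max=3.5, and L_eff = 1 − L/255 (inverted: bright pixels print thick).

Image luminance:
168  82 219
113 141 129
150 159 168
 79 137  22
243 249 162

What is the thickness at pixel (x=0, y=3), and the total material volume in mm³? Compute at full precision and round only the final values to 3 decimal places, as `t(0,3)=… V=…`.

t(0,3)=1.526 V=119.391

span = t_max - t_min = 3.5 - 0.64 = 2.860
L(0,3) = 79, L_eff = 1 - 79/255 = 0.690196 (inverted)
t(0,3) = 3.5 - 2.860·0.690196 = 1.526
Σt over all 5·3 pixels = 440003/12750 ≈ 34.5100392
V = pitch²·Σt = 1.86²·440003/12750 = 119.391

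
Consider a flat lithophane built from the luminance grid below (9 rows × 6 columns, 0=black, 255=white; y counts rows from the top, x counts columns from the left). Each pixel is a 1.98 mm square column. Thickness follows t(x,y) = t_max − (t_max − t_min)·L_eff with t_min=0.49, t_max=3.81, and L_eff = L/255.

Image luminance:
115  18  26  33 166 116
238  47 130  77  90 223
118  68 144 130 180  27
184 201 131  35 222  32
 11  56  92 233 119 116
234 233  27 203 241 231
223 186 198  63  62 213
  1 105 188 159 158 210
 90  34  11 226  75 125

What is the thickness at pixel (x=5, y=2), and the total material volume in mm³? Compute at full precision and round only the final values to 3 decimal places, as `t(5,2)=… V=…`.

span = t_max - t_min = 3.81 - 0.49 = 3.320
L(5,2) = 27, L_eff = 27/255 = 0.105882
t(5,2) = 3.81 - 3.320·0.105882 = 3.458
Σt over all 9·6 pixels = 1482101/12750 ≈ 116.2432157
V = pitch²·Σt = 1.98²·1482101/12750 = 455.720

t(5,2)=3.458 V=455.720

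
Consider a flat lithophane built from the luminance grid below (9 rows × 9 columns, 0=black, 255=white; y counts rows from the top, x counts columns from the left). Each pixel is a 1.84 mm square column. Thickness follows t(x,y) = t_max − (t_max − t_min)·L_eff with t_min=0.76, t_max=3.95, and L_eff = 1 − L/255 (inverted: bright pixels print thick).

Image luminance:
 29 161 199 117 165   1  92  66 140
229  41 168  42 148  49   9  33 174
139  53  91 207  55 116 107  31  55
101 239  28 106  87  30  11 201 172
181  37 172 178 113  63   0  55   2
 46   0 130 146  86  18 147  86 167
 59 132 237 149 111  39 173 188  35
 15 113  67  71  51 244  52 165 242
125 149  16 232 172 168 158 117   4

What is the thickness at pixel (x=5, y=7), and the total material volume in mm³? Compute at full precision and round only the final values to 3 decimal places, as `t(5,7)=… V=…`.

t(5,7)=3.812 V=572.782

span = t_max - t_min = 3.95 - 0.76 = 3.190
L(5,7) = 244, L_eff = 1 - 244/255 = 0.043137 (inverted)
t(5,7) = 3.95 - 3.190·0.043137 = 3.812
Σt over all 9·9 pixels = 4314137/25500 ≈ 169.1818431
V = pitch²·Σt = 1.84²·4314137/25500 = 572.782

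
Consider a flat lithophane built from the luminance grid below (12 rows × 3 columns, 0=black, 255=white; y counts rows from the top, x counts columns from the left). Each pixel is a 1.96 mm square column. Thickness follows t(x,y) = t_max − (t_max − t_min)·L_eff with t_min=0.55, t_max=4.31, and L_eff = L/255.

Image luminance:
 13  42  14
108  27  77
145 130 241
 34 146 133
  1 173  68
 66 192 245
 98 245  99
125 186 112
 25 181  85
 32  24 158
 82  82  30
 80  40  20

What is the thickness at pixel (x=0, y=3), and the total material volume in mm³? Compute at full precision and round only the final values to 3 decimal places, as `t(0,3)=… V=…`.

span = t_max - t_min = 4.31 - 0.55 = 3.760
L(0,3) = 34, L_eff = 34/255 = 0.133333
t(0,3) = 4.31 - 3.760·0.133333 = 3.809
Σt over all 12·3 pixels = 654599/6375 ≈ 102.6821961
V = pitch²·Σt = 1.96²·654599/6375 = 394.464

t(0,3)=3.809 V=394.464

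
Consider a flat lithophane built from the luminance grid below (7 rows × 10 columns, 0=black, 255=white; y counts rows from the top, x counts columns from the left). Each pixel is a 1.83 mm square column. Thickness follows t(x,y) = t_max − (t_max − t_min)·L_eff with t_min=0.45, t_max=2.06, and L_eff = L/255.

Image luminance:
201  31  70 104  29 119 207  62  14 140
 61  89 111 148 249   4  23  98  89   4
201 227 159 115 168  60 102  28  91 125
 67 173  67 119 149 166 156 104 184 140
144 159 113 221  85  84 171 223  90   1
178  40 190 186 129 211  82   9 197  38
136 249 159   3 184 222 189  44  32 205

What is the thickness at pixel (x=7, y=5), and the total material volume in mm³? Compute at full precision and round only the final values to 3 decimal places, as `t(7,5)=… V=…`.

span = t_max - t_min = 2.06 - 0.45 = 1.610
L(7,5) = 9, L_eff = 9/255 = 0.035294
t(7,5) = 2.06 - 1.610·0.035294 = 2.003
Σt over all 7·10 pixels = 580048/6375 ≈ 90.9879216
V = pitch²·Σt = 1.83²·580048/6375 = 304.709

t(7,5)=2.003 V=304.709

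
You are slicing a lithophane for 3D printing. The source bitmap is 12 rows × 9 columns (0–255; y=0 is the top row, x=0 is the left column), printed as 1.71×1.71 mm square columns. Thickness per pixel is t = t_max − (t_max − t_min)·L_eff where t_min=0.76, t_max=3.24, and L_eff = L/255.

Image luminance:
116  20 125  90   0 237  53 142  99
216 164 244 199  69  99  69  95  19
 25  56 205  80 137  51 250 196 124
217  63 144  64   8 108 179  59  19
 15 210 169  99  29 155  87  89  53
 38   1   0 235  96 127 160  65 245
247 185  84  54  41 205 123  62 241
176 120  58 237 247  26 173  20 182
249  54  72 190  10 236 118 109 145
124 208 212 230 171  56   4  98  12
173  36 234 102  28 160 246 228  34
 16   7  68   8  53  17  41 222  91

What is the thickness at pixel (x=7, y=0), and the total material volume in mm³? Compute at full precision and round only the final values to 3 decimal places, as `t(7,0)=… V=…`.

span = t_max - t_min = 3.24 - 0.76 = 2.480
L(7,0) = 142, L_eff = 142/255 = 0.556863
t(7,0) = 3.24 - 2.480·0.556863 = 1.859
Σt over all 12·9 pixels = 1458406/6375 ≈ 228.7695686
V = pitch²·Σt = 1.71²·1458406/6375 = 668.945

t(7,0)=1.859 V=668.945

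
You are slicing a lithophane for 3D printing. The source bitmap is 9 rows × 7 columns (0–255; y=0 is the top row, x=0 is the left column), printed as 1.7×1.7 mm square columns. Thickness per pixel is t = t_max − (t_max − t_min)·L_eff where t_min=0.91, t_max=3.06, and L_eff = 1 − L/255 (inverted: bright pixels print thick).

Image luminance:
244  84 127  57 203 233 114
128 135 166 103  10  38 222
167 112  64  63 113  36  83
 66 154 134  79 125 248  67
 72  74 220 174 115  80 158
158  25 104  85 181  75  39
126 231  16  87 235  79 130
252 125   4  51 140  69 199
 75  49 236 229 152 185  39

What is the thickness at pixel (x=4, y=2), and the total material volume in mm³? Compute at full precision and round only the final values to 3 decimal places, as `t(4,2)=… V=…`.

span = t_max - t_min = 3.06 - 0.91 = 2.150
L(4,2) = 113, L_eff = 1 - 113/255 = 0.556863 (inverted)
t(4,2) = 3.06 - 2.150·0.556863 = 1.863
Σt over all 9·7 pixels = 8281/68 ≈ 121.7794118
V = pitch²·Σt = 1.7²·8281/68 = 351.943

t(4,2)=1.863 V=351.943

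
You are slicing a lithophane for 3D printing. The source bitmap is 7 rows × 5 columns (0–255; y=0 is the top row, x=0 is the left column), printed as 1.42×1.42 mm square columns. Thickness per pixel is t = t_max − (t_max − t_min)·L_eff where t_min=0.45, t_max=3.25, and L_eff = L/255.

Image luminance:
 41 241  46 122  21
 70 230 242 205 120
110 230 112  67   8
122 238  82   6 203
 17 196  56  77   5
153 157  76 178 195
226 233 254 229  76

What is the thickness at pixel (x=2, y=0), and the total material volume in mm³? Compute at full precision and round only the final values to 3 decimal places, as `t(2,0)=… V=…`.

t(2,0)=2.745 V=126.543

span = t_max - t_min = 3.25 - 0.45 = 2.800
L(2,0) = 46, L_eff = 46/255 = 0.180392
t(2,0) = 3.25 - 2.800·0.180392 = 2.745
Σt over all 7·5 pixels = 106687/1700 ≈ 62.7570588
V = pitch²·Σt = 1.42²·106687/1700 = 126.543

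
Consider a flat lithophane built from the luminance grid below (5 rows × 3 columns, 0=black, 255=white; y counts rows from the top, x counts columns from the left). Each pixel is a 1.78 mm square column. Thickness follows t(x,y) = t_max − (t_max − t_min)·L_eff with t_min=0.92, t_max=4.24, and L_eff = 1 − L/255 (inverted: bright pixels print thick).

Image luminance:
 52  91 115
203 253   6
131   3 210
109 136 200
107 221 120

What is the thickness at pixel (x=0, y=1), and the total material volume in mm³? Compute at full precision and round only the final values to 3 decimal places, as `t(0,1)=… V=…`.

t(0,1)=3.563 V=124.453

span = t_max - t_min = 4.24 - 0.92 = 3.320
L(0,1) = 203, L_eff = 1 - 203/255 = 0.203922 (inverted)
t(0,1) = 4.24 - 3.320·0.203922 = 3.563
Σt over all 5·3 pixels = 250406/6375 ≈ 39.2793725
V = pitch²·Σt = 1.78²·250406/6375 = 124.453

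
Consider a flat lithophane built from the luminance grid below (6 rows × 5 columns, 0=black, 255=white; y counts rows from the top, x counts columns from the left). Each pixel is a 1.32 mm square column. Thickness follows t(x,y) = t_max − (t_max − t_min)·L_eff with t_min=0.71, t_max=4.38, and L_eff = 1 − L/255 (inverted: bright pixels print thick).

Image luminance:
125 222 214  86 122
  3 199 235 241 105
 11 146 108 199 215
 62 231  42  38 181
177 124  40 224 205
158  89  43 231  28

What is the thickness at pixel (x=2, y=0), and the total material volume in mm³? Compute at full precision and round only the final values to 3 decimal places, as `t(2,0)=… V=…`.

span = t_max - t_min = 4.38 - 0.71 = 3.670
L(2,0) = 214, L_eff = 1 - 214/255 = 0.160784 (inverted)
t(2,0) = 4.38 - 3.670·0.160784 = 3.790
Σt over all 6·5 pixels = 341553/4250 ≈ 80.3654118
V = pitch²·Σt = 1.32²·341553/4250 = 140.029

t(2,0)=3.790 V=140.029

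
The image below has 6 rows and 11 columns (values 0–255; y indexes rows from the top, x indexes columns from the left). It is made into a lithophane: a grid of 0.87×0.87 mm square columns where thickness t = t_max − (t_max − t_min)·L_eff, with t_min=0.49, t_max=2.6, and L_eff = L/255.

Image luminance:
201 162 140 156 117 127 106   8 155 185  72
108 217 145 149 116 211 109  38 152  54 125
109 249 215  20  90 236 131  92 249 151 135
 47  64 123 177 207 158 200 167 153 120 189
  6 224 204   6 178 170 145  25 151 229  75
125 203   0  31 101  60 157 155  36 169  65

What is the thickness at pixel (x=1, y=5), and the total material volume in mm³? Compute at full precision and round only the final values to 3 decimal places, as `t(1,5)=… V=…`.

span = t_max - t_min = 2.6 - 0.49 = 2.110
L(1,5) = 203, L_eff = 203/255 = 0.796078
t(1,5) = 2.6 - 2.110·0.796078 = 0.920
Σt over all 6·11 pixels = 51013/510 ≈ 100.0254902
V = pitch²·Σt = 0.87²·51013/510 = 75.709

t(1,5)=0.920 V=75.709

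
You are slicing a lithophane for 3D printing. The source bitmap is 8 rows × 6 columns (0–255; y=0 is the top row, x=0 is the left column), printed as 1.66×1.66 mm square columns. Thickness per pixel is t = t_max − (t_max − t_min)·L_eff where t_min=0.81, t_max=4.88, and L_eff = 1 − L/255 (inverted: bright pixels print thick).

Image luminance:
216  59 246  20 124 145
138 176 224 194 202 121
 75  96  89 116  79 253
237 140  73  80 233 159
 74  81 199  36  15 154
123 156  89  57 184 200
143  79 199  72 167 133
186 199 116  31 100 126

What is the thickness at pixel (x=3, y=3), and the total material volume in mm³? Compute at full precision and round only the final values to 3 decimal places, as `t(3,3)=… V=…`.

span = t_max - t_min = 4.88 - 0.81 = 4.070
L(3,3) = 80, L_eff = 1 - 80/255 = 0.686275 (inverted)
t(3,3) = 4.88 - 4.070·0.686275 = 2.087
Σt over all 8·6 pixels = 600323/4250 ≈ 141.2524706
V = pitch²·Σt = 1.66²·600323/4250 = 389.235

t(3,3)=2.087 V=389.235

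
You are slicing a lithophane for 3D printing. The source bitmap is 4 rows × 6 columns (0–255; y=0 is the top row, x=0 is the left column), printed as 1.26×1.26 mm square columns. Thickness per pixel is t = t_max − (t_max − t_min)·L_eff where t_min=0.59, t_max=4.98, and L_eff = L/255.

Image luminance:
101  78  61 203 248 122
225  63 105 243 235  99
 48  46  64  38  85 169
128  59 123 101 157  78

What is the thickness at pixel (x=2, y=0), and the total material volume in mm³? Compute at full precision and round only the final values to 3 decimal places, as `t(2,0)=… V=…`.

span = t_max - t_min = 4.98 - 0.59 = 4.390
L(2,0) = 61, L_eff = 61/255 = 0.239216
t(2,0) = 4.98 - 4.390·0.239216 = 3.930
Σt over all 4·6 pixels = 1783879/25500 ≈ 69.9560392
V = pitch²·Σt = 1.26²·1783879/25500 = 111.062

t(2,0)=3.930 V=111.062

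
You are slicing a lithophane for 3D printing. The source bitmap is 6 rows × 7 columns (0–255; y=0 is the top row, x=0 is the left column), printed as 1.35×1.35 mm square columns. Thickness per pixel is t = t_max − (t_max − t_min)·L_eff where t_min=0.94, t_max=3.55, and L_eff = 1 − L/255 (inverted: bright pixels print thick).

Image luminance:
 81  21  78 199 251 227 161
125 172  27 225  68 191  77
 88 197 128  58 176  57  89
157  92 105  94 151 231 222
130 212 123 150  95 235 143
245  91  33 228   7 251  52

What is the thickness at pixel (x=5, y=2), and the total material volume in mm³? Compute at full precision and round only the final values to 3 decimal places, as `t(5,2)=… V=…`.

t(5,2)=1.523 V=179.081

span = t_max - t_min = 3.55 - 0.94 = 2.610
L(5,2) = 57, L_eff = 1 - 57/255 = 0.776471 (inverted)
t(5,2) = 3.55 - 2.610·0.776471 = 1.523
Σt over all 6·7 pixels = 835221/8500 ≈ 98.2612941
V = pitch²·Σt = 1.35²·835221/8500 = 179.081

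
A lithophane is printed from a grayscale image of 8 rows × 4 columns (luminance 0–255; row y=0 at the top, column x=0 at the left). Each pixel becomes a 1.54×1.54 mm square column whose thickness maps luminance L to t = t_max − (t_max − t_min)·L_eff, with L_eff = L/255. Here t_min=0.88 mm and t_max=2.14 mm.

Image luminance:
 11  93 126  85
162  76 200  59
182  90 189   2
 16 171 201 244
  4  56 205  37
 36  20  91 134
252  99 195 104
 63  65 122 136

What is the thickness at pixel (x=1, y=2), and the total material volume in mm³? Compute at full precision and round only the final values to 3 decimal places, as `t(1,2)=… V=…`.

span = t_max - t_min = 2.14 - 0.88 = 1.260
L(1,2) = 90, L_eff = 90/255 = 0.352941
t(1,2) = 2.14 - 1.260·0.352941 = 1.695
Σt over all 8·4 pixels = 108497/2125 ≈ 51.0574118
V = pitch²·Σt = 1.54²·108497/2125 = 121.088

t(1,2)=1.695 V=121.088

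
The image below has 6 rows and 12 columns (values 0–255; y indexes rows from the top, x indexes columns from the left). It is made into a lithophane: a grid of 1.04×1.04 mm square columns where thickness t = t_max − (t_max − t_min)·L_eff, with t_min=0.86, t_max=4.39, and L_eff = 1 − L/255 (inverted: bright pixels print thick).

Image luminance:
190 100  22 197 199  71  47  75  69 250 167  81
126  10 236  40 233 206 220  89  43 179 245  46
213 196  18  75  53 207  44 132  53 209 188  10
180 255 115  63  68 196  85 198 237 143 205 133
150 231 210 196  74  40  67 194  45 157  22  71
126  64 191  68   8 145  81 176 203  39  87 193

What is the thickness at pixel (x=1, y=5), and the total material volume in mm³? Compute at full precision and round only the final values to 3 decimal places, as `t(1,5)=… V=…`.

span = t_max - t_min = 4.39 - 0.86 = 3.530
L(1,5) = 64, L_eff = 1 - 64/255 = 0.749020 (inverted)
t(1,5) = 4.39 - 3.530·0.749020 = 1.746
Σt over all 6·12 pixels = 64613/340 ≈ 190.0382353
V = pitch²·Σt = 1.04²·64613/340 = 205.545

t(1,5)=1.746 V=205.545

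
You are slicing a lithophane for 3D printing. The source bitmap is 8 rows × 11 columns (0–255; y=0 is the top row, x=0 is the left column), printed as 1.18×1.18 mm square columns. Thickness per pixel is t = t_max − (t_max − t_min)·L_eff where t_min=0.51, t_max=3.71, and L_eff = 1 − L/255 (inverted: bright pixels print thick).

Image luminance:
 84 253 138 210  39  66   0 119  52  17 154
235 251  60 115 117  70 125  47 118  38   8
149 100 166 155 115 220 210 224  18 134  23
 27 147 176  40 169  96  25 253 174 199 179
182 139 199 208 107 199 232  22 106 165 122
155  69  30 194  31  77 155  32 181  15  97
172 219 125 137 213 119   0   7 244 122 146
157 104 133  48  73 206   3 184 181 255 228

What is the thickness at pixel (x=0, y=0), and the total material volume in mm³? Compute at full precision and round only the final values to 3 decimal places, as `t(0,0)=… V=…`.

t(0,0)=1.564 V=256.584

span = t_max - t_min = 3.71 - 0.51 = 3.200
L(0,0) = 84, L_eff = 1 - 84/255 = 0.670588 (inverted)
t(0,0) = 3.71 - 3.200·0.670588 = 1.564
Σt over all 8·11 pixels = 9398/51 ≈ 184.2745098
V = pitch²·Σt = 1.18²·9398/51 = 256.584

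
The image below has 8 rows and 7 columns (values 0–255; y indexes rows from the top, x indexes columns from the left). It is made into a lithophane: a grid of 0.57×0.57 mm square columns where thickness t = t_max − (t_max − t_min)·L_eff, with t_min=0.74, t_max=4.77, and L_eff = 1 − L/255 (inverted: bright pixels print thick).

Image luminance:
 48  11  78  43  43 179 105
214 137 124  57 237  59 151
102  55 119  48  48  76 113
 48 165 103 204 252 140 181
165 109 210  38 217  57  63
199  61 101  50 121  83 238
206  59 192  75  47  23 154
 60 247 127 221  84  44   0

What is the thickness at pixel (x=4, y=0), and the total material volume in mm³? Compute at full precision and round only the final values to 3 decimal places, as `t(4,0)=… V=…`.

t(4,0)=1.420 V=46.280

span = t_max - t_min = 4.77 - 0.74 = 4.030
L(4,0) = 43, L_eff = 1 - 43/255 = 0.831373 (inverted)
t(4,0) = 4.77 - 4.030·0.831373 = 1.420
Σt over all 8·7 pixels = 3632293/25500 ≈ 142.4428627
V = pitch²·Σt = 0.57²·3632293/25500 = 46.280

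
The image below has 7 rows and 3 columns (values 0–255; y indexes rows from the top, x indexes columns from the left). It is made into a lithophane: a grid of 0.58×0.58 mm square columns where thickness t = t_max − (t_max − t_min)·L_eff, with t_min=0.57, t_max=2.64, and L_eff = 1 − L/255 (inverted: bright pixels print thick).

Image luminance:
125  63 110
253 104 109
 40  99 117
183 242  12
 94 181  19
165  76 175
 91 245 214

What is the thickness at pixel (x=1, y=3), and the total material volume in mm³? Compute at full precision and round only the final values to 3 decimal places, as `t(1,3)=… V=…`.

t(1,3)=2.534 V=11.446

span = t_max - t_min = 2.64 - 0.57 = 2.070
L(1,3) = 242, L_eff = 1 - 242/255 = 0.050980 (inverted)
t(1,3) = 2.64 - 2.070·0.050980 = 2.534
Σt over all 7·3 pixels = 144609/4250 ≈ 34.0256471
V = pitch²·Σt = 0.58²·144609/4250 = 11.446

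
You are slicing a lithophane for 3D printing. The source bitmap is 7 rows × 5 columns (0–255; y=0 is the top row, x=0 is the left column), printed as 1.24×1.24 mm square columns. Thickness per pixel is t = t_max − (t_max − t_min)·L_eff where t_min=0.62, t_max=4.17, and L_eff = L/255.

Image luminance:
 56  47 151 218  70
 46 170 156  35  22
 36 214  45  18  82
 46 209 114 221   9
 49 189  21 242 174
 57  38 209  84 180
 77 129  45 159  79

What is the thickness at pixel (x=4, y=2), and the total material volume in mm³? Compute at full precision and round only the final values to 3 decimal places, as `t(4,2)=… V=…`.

t(4,2)=3.028 V=145.275

span = t_max - t_min = 4.17 - 0.62 = 3.550
L(4,2) = 82, L_eff = 82/255 = 0.321569
t(4,2) = 4.17 - 3.550·0.321569 = 3.028
Σt over all 7·5 pixels = 240929/2550 ≈ 94.4819608
V = pitch²·Σt = 1.24²·240929/2550 = 145.275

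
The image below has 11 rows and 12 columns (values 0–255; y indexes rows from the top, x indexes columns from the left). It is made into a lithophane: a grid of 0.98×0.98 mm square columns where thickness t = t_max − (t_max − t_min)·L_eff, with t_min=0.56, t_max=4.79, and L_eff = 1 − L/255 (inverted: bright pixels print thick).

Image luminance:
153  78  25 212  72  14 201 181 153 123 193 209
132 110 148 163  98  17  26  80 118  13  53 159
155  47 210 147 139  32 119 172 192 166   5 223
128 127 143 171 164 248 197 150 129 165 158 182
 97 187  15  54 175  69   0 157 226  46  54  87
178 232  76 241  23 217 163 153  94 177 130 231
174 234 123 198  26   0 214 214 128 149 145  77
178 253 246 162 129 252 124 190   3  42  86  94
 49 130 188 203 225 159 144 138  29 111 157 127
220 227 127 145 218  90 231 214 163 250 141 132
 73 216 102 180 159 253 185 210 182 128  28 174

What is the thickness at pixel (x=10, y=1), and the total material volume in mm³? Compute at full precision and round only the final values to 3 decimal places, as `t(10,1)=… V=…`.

t(10,1)=1.439 V=366.216

span = t_max - t_min = 4.79 - 0.56 = 4.230
L(10,1) = 53, L_eff = 1 - 53/255 = 0.792157 (inverted)
t(10,1) = 4.79 - 4.230·0.792157 = 1.439
Σt over all 11·12 pixels = 3241191/8500 ≈ 381.3165882
V = pitch²·Σt = 0.98²·3241191/8500 = 366.216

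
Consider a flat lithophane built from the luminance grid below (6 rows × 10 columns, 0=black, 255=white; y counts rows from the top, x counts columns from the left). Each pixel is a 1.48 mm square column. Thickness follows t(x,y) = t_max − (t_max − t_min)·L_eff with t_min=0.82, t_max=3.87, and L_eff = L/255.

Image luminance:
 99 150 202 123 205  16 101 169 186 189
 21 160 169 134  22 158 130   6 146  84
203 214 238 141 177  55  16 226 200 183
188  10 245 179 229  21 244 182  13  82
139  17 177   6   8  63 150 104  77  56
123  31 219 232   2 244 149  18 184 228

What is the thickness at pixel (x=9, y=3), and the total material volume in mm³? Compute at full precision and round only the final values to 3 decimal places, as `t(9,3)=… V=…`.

span = t_max - t_min = 3.87 - 0.82 = 3.050
L(9,3) = 82, L_eff = 82/255 = 0.321569
t(9,3) = 3.87 - 3.050·0.321569 = 2.889
Σt over all 6·10 pixels = 237299/1700 ≈ 139.5876471
V = pitch²·Σt = 1.48²·237299/1700 = 305.753

t(9,3)=2.889 V=305.753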